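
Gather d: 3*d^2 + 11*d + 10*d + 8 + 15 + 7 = 3*d^2 + 21*d + 30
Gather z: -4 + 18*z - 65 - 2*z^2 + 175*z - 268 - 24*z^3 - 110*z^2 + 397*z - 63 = -24*z^3 - 112*z^2 + 590*z - 400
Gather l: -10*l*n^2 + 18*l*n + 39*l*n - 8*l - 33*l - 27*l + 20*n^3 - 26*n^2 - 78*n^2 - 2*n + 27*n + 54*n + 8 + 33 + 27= l*(-10*n^2 + 57*n - 68) + 20*n^3 - 104*n^2 + 79*n + 68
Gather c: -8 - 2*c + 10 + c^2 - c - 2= c^2 - 3*c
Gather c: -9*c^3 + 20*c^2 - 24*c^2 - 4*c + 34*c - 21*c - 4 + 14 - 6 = -9*c^3 - 4*c^2 + 9*c + 4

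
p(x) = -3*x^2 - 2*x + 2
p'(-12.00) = 70.00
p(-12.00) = -406.00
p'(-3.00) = 16.00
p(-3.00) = -19.00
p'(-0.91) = 3.46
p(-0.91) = 1.34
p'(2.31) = -15.86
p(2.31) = -18.63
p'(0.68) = -6.08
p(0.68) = -0.75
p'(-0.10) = -1.40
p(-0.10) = 2.17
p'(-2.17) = 11.02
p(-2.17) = -7.79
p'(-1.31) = 5.86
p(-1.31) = -0.53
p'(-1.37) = 6.22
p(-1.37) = -0.89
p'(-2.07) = 10.42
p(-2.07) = -6.71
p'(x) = -6*x - 2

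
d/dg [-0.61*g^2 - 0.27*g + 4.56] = -1.22*g - 0.27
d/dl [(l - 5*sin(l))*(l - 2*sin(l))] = -7*l*cos(l) + 2*l - 7*sin(l) + 10*sin(2*l)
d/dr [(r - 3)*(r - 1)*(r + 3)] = 3*r^2 - 2*r - 9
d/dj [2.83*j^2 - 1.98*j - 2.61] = 5.66*j - 1.98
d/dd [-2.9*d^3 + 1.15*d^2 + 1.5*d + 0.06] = -8.7*d^2 + 2.3*d + 1.5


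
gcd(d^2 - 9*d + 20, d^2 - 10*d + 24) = d - 4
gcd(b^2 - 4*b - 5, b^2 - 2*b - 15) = b - 5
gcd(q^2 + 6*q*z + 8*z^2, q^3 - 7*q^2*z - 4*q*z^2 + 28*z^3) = q + 2*z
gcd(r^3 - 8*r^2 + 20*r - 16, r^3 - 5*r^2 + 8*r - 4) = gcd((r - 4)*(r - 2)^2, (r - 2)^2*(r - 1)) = r^2 - 4*r + 4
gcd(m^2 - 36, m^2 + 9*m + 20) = 1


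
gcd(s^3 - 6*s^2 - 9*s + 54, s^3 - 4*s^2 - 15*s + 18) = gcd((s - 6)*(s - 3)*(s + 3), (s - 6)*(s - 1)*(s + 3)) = s^2 - 3*s - 18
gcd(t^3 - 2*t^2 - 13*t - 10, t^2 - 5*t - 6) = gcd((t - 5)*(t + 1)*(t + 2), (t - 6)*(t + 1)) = t + 1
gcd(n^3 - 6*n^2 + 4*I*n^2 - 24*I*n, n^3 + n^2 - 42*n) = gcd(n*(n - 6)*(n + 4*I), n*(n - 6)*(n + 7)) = n^2 - 6*n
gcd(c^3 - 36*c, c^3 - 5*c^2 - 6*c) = c^2 - 6*c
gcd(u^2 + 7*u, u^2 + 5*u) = u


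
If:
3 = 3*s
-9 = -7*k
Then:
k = 9/7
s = 1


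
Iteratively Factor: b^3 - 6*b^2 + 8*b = (b)*(b^2 - 6*b + 8) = b*(b - 4)*(b - 2)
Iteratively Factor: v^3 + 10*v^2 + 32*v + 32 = (v + 2)*(v^2 + 8*v + 16) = (v + 2)*(v + 4)*(v + 4)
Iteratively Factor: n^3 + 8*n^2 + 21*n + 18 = (n + 3)*(n^2 + 5*n + 6) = (n + 3)^2*(n + 2)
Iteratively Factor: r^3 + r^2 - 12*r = (r + 4)*(r^2 - 3*r) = r*(r + 4)*(r - 3)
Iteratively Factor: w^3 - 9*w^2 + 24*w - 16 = (w - 4)*(w^2 - 5*w + 4) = (w - 4)*(w - 1)*(w - 4)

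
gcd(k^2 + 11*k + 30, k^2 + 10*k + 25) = k + 5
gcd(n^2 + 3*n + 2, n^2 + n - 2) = n + 2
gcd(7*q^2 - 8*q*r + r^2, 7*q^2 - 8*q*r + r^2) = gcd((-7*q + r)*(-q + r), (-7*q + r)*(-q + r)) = 7*q^2 - 8*q*r + r^2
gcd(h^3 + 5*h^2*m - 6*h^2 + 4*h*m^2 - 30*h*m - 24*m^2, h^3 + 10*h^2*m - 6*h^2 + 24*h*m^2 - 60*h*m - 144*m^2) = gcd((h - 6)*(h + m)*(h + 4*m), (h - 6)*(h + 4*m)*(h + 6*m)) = h^2 + 4*h*m - 6*h - 24*m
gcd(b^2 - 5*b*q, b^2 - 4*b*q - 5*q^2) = -b + 5*q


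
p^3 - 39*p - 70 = (p - 7)*(p + 2)*(p + 5)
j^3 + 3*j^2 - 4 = (j - 1)*(j + 2)^2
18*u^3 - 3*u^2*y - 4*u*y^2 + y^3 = (-3*u + y)^2*(2*u + y)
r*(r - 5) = r^2 - 5*r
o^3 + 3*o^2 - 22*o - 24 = (o - 4)*(o + 1)*(o + 6)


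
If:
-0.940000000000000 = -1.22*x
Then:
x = 0.77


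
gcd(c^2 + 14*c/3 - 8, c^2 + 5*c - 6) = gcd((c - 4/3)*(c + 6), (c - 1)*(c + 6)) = c + 6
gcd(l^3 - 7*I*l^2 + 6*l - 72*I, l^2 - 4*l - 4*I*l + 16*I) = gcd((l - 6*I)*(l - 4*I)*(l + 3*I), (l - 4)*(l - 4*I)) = l - 4*I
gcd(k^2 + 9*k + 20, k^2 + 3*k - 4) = k + 4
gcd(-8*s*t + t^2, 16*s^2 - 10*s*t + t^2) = 8*s - t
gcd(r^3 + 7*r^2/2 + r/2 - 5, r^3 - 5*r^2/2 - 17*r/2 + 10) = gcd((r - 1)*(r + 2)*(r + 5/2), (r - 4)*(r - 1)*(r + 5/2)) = r^2 + 3*r/2 - 5/2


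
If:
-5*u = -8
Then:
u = 8/5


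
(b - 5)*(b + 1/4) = b^2 - 19*b/4 - 5/4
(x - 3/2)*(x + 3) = x^2 + 3*x/2 - 9/2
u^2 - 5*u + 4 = (u - 4)*(u - 1)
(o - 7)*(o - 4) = o^2 - 11*o + 28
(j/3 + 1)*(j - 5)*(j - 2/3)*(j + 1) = j^4/3 - 5*j^3/9 - 49*j^2/9 - 11*j/9 + 10/3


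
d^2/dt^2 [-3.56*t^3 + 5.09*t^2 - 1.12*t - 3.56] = 10.18 - 21.36*t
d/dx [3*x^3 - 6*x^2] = 3*x*(3*x - 4)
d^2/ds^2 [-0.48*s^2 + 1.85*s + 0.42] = -0.960000000000000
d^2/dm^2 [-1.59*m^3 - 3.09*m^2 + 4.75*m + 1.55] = -9.54*m - 6.18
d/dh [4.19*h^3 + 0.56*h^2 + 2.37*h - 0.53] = 12.57*h^2 + 1.12*h + 2.37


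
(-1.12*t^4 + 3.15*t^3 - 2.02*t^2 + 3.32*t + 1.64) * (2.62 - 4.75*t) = 5.32*t^5 - 17.8969*t^4 + 17.848*t^3 - 21.0624*t^2 + 0.9084*t + 4.2968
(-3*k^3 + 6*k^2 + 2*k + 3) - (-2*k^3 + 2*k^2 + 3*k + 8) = -k^3 + 4*k^2 - k - 5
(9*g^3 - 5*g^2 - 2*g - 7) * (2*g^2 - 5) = 18*g^5 - 10*g^4 - 49*g^3 + 11*g^2 + 10*g + 35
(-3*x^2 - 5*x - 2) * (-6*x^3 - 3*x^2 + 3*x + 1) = 18*x^5 + 39*x^4 + 18*x^3 - 12*x^2 - 11*x - 2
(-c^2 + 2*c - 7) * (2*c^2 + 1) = -2*c^4 + 4*c^3 - 15*c^2 + 2*c - 7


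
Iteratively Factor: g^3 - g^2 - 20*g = (g - 5)*(g^2 + 4*g) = (g - 5)*(g + 4)*(g)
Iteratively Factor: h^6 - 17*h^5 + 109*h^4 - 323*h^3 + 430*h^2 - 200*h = (h - 1)*(h^5 - 16*h^4 + 93*h^3 - 230*h^2 + 200*h) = (h - 4)*(h - 1)*(h^4 - 12*h^3 + 45*h^2 - 50*h) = (h - 4)*(h - 2)*(h - 1)*(h^3 - 10*h^2 + 25*h) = (h - 5)*(h - 4)*(h - 2)*(h - 1)*(h^2 - 5*h) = (h - 5)^2*(h - 4)*(h - 2)*(h - 1)*(h)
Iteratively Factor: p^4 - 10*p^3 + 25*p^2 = (p)*(p^3 - 10*p^2 + 25*p) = p*(p - 5)*(p^2 - 5*p) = p*(p - 5)^2*(p)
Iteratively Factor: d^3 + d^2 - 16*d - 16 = (d + 1)*(d^2 - 16) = (d - 4)*(d + 1)*(d + 4)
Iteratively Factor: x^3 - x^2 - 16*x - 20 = (x + 2)*(x^2 - 3*x - 10) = (x - 5)*(x + 2)*(x + 2)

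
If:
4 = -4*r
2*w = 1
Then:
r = -1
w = 1/2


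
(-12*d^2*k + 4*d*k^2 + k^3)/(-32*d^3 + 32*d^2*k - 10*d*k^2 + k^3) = k*(6*d + k)/(16*d^2 - 8*d*k + k^2)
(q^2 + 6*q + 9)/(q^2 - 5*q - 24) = (q + 3)/(q - 8)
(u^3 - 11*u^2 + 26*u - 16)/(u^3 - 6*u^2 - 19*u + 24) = (u - 2)/(u + 3)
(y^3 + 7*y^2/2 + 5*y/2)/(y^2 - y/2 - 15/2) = y*(y + 1)/(y - 3)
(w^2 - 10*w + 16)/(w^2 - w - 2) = (w - 8)/(w + 1)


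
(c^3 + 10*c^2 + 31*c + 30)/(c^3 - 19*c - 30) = (c + 5)/(c - 5)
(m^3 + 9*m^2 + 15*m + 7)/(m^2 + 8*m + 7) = m + 1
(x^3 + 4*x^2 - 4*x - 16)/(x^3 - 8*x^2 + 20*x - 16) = (x^2 + 6*x + 8)/(x^2 - 6*x + 8)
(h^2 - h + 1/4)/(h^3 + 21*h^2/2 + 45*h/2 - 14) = (h - 1/2)/(h^2 + 11*h + 28)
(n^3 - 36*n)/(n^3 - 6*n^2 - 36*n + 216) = n/(n - 6)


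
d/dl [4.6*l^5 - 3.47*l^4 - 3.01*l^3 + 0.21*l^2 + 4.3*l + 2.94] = 23.0*l^4 - 13.88*l^3 - 9.03*l^2 + 0.42*l + 4.3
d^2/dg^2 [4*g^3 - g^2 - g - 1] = 24*g - 2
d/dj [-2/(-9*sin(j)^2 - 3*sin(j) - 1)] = -6*(6*sin(j) + 1)*cos(j)/(9*sin(j)^2 + 3*sin(j) + 1)^2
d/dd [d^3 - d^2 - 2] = d*(3*d - 2)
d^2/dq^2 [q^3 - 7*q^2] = 6*q - 14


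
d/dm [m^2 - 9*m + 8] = 2*m - 9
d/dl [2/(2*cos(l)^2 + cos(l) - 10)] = 2*(4*cos(l) + 1)*sin(l)/(cos(l) + cos(2*l) - 9)^2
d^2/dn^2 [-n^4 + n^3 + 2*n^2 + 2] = -12*n^2 + 6*n + 4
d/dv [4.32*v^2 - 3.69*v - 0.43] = 8.64*v - 3.69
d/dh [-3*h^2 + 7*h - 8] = 7 - 6*h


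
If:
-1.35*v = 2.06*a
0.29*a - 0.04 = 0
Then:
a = 0.14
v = -0.21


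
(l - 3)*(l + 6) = l^2 + 3*l - 18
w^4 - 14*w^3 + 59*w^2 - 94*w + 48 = (w - 8)*(w - 3)*(w - 2)*(w - 1)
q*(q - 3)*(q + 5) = q^3 + 2*q^2 - 15*q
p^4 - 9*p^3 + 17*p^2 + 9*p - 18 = (p - 6)*(p - 3)*(p - 1)*(p + 1)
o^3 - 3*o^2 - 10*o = o*(o - 5)*(o + 2)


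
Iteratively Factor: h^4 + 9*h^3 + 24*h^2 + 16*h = (h + 1)*(h^3 + 8*h^2 + 16*h) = (h + 1)*(h + 4)*(h^2 + 4*h) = h*(h + 1)*(h + 4)*(h + 4)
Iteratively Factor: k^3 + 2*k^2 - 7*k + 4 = (k + 4)*(k^2 - 2*k + 1) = (k - 1)*(k + 4)*(k - 1)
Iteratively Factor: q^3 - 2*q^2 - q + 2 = (q - 1)*(q^2 - q - 2) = (q - 1)*(q + 1)*(q - 2)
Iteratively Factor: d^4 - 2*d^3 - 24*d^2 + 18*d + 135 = (d + 3)*(d^3 - 5*d^2 - 9*d + 45) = (d - 3)*(d + 3)*(d^2 - 2*d - 15) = (d - 3)*(d + 3)^2*(d - 5)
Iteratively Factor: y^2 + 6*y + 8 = (y + 2)*(y + 4)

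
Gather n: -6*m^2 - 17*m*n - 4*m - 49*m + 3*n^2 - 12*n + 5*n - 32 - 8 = -6*m^2 - 53*m + 3*n^2 + n*(-17*m - 7) - 40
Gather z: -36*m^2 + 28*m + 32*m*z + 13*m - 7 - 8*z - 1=-36*m^2 + 41*m + z*(32*m - 8) - 8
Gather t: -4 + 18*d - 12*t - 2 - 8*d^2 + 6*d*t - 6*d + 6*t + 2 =-8*d^2 + 12*d + t*(6*d - 6) - 4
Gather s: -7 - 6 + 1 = -12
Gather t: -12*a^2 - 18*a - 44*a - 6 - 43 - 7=-12*a^2 - 62*a - 56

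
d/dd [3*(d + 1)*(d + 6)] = 6*d + 21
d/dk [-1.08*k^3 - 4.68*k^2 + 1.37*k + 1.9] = -3.24*k^2 - 9.36*k + 1.37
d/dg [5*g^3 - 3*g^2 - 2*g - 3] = 15*g^2 - 6*g - 2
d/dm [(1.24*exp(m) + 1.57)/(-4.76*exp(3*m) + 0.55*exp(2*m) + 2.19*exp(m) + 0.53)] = (11.8048*exp(3*m) + 21.7376*exp(2*m) - 1.727*exp(m) - 2.7811)*exp(m)/(22.6576*exp(6*m) - 5.236*exp(5*m) - 20.5463*exp(4*m) - 2.6366*exp(3*m) + 5.3791*exp(2*m) + 2.3214*exp(m) + 0.2809)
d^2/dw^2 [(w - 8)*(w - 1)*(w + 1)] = 6*w - 16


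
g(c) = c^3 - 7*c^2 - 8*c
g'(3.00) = -23.00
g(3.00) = -60.00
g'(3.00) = -23.00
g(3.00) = -60.00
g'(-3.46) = 76.35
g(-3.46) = -97.54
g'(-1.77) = 26.18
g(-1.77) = -13.32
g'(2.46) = -24.29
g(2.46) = -47.15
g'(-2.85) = 56.27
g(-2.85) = -57.21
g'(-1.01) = 9.20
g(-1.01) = -0.09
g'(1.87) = -23.69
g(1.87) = -32.90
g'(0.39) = -13.00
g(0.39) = -4.13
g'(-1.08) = 10.62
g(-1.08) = -0.78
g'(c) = 3*c^2 - 14*c - 8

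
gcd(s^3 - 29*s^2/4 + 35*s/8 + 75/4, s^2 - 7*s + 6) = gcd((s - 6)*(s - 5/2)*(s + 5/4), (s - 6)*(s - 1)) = s - 6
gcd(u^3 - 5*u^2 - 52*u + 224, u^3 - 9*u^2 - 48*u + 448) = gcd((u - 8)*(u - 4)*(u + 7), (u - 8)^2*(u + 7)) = u^2 - u - 56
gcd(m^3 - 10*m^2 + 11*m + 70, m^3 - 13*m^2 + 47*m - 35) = m^2 - 12*m + 35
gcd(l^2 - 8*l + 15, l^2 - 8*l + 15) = l^2 - 8*l + 15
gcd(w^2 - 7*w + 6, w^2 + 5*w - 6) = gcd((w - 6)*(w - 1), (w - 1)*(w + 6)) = w - 1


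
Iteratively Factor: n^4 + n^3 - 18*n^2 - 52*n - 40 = (n + 2)*(n^3 - n^2 - 16*n - 20) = (n + 2)^2*(n^2 - 3*n - 10) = (n - 5)*(n + 2)^2*(n + 2)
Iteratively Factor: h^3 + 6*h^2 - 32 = (h - 2)*(h^2 + 8*h + 16) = (h - 2)*(h + 4)*(h + 4)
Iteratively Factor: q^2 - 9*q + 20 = (q - 5)*(q - 4)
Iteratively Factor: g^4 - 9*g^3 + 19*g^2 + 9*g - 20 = (g - 4)*(g^3 - 5*g^2 - g + 5) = (g - 5)*(g - 4)*(g^2 - 1) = (g - 5)*(g - 4)*(g + 1)*(g - 1)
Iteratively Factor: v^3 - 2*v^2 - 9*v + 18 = (v - 2)*(v^2 - 9) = (v - 2)*(v + 3)*(v - 3)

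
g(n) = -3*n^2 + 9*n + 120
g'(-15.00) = 99.00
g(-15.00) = -690.00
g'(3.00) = -9.00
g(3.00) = 120.00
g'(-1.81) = 19.86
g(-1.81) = 93.88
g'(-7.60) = 54.60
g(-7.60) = -121.68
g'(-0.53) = 12.18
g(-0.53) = 114.39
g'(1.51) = -0.06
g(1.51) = 126.75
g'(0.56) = 5.64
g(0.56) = 124.10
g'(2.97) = -8.82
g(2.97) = 120.27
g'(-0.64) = 12.84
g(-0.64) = 113.01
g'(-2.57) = 24.42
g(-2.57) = 77.06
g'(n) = 9 - 6*n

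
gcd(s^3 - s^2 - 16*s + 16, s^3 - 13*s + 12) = s^2 + 3*s - 4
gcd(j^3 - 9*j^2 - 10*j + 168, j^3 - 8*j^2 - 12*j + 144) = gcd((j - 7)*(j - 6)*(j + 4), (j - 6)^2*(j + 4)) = j^2 - 2*j - 24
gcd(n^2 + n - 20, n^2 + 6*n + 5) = n + 5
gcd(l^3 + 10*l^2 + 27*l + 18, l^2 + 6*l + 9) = l + 3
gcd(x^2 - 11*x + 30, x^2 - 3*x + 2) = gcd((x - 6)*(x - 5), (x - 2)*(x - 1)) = 1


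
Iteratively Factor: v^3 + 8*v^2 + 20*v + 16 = (v + 2)*(v^2 + 6*v + 8) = (v + 2)^2*(v + 4)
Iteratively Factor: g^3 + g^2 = (g)*(g^2 + g) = g^2*(g + 1)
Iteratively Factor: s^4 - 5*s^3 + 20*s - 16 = (s - 2)*(s^3 - 3*s^2 - 6*s + 8) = (s - 4)*(s - 2)*(s^2 + s - 2) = (s - 4)*(s - 2)*(s + 2)*(s - 1)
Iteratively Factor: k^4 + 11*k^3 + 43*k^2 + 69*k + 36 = (k + 3)*(k^3 + 8*k^2 + 19*k + 12) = (k + 1)*(k + 3)*(k^2 + 7*k + 12) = (k + 1)*(k + 3)*(k + 4)*(k + 3)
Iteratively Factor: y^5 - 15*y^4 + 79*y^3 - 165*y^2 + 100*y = (y - 4)*(y^4 - 11*y^3 + 35*y^2 - 25*y) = (y - 5)*(y - 4)*(y^3 - 6*y^2 + 5*y) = (y - 5)*(y - 4)*(y - 1)*(y^2 - 5*y) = y*(y - 5)*(y - 4)*(y - 1)*(y - 5)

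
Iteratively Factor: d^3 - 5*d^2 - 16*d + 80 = (d - 4)*(d^2 - d - 20) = (d - 5)*(d - 4)*(d + 4)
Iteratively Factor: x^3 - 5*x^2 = (x)*(x^2 - 5*x) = x^2*(x - 5)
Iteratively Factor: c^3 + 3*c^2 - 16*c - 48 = (c + 4)*(c^2 - c - 12) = (c + 3)*(c + 4)*(c - 4)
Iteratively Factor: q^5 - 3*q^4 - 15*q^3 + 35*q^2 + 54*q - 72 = (q + 2)*(q^4 - 5*q^3 - 5*q^2 + 45*q - 36) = (q + 2)*(q + 3)*(q^3 - 8*q^2 + 19*q - 12) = (q - 3)*(q + 2)*(q + 3)*(q^2 - 5*q + 4) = (q - 4)*(q - 3)*(q + 2)*(q + 3)*(q - 1)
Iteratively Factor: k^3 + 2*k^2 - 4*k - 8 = (k + 2)*(k^2 - 4) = (k + 2)^2*(k - 2)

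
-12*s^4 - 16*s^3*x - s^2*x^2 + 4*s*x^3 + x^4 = (-2*s + x)*(s + x)*(2*s + x)*(3*s + x)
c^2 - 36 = (c - 6)*(c + 6)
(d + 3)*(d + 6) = d^2 + 9*d + 18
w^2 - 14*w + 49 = (w - 7)^2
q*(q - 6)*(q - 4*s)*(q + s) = q^4 - 3*q^3*s - 6*q^3 - 4*q^2*s^2 + 18*q^2*s + 24*q*s^2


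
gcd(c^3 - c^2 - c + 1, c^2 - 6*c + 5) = c - 1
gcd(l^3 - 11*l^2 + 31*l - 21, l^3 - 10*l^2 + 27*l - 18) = l^2 - 4*l + 3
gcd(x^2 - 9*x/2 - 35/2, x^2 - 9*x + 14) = x - 7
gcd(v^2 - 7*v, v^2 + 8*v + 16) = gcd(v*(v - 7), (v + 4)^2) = 1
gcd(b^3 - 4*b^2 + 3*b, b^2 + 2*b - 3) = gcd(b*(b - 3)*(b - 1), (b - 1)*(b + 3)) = b - 1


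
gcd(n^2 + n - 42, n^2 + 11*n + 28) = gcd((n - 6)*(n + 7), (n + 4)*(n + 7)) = n + 7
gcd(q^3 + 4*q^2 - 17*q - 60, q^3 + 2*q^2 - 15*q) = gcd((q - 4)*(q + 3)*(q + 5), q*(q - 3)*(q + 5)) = q + 5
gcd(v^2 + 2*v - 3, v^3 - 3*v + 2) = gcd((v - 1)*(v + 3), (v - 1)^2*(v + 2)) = v - 1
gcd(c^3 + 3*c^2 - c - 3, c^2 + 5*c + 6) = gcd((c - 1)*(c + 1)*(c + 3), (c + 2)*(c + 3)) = c + 3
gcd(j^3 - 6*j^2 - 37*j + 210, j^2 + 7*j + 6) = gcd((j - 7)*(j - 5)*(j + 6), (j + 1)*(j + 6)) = j + 6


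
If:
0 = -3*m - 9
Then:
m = -3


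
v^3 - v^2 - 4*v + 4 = (v - 2)*(v - 1)*(v + 2)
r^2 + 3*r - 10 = (r - 2)*(r + 5)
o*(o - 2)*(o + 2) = o^3 - 4*o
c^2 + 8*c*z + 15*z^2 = (c + 3*z)*(c + 5*z)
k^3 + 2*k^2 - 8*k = k*(k - 2)*(k + 4)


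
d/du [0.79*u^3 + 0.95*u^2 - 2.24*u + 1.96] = 2.37*u^2 + 1.9*u - 2.24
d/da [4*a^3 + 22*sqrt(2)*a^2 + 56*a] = 12*a^2 + 44*sqrt(2)*a + 56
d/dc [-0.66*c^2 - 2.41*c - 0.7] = -1.32*c - 2.41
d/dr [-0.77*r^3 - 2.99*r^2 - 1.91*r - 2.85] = -2.31*r^2 - 5.98*r - 1.91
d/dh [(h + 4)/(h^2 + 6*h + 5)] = (h^2 + 6*h - 2*(h + 3)*(h + 4) + 5)/(h^2 + 6*h + 5)^2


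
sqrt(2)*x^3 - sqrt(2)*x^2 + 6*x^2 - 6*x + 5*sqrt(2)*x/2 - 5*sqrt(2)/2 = (x - 1)*(x + 5*sqrt(2)/2)*(sqrt(2)*x + 1)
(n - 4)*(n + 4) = n^2 - 16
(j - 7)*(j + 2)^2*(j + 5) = j^4 + 2*j^3 - 39*j^2 - 148*j - 140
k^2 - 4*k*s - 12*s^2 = (k - 6*s)*(k + 2*s)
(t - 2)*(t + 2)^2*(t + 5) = t^4 + 7*t^3 + 6*t^2 - 28*t - 40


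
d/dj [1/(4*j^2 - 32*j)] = (4 - j)/(2*j^2*(j - 8)^2)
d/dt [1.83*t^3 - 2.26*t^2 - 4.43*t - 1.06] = 5.49*t^2 - 4.52*t - 4.43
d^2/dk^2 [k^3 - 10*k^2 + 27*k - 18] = 6*k - 20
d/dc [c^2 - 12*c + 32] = 2*c - 12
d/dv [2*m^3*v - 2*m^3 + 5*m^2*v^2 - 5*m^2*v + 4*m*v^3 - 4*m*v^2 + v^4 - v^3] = 2*m^3 + 10*m^2*v - 5*m^2 + 12*m*v^2 - 8*m*v + 4*v^3 - 3*v^2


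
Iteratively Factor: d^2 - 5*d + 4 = (d - 4)*(d - 1)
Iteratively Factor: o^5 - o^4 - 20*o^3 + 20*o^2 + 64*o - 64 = (o - 1)*(o^4 - 20*o^2 + 64) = (o - 2)*(o - 1)*(o^3 + 2*o^2 - 16*o - 32) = (o - 2)*(o - 1)*(o + 2)*(o^2 - 16) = (o - 4)*(o - 2)*(o - 1)*(o + 2)*(o + 4)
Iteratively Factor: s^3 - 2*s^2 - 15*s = (s)*(s^2 - 2*s - 15) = s*(s - 5)*(s + 3)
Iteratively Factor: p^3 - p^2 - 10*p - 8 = (p + 1)*(p^2 - 2*p - 8) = (p - 4)*(p + 1)*(p + 2)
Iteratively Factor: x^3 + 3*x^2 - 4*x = (x)*(x^2 + 3*x - 4) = x*(x + 4)*(x - 1)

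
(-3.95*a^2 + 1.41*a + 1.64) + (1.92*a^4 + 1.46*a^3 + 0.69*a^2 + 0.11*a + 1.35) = 1.92*a^4 + 1.46*a^3 - 3.26*a^2 + 1.52*a + 2.99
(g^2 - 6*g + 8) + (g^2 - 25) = 2*g^2 - 6*g - 17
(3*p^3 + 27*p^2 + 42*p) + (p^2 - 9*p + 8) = 3*p^3 + 28*p^2 + 33*p + 8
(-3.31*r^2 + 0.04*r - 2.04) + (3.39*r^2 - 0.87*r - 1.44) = 0.0800000000000001*r^2 - 0.83*r - 3.48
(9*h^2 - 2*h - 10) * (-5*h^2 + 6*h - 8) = -45*h^4 + 64*h^3 - 34*h^2 - 44*h + 80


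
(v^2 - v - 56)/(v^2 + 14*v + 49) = (v - 8)/(v + 7)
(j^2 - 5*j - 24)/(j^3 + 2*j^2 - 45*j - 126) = (j - 8)/(j^2 - j - 42)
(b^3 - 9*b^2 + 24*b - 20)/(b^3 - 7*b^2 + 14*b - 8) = (b^2 - 7*b + 10)/(b^2 - 5*b + 4)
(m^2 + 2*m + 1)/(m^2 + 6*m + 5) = (m + 1)/(m + 5)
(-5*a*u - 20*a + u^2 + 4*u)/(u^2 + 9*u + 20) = (-5*a + u)/(u + 5)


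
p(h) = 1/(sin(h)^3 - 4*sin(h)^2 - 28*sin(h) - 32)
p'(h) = (-3*sin(h)^2*cos(h) + 8*sin(h)*cos(h) + 28*cos(h))/(sin(h)^3 - 4*sin(h)^2 - 28*sin(h) - 32)^2 = (14 - 3*sin(h))*cos(h)/((sin(h) - 8)^2*(sin(h) + 2)^3)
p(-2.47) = -0.06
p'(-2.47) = -0.06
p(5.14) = -0.09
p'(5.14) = 0.07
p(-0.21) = -0.04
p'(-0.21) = 0.04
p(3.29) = -0.04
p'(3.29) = -0.03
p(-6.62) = -0.04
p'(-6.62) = 0.04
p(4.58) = -0.11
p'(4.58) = -0.03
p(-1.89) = -0.10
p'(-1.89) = -0.06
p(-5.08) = -0.02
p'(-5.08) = 0.00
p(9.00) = -0.02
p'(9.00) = -0.01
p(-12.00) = -0.02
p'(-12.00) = 0.01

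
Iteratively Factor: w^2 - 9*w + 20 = (w - 5)*(w - 4)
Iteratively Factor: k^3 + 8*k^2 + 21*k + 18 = (k + 2)*(k^2 + 6*k + 9) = (k + 2)*(k + 3)*(k + 3)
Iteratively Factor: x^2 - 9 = (x + 3)*(x - 3)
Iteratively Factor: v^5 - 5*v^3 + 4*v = (v + 1)*(v^4 - v^3 - 4*v^2 + 4*v) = (v - 1)*(v + 1)*(v^3 - 4*v) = (v - 1)*(v + 1)*(v + 2)*(v^2 - 2*v) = v*(v - 1)*(v + 1)*(v + 2)*(v - 2)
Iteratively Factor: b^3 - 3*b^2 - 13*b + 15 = (b + 3)*(b^2 - 6*b + 5) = (b - 1)*(b + 3)*(b - 5)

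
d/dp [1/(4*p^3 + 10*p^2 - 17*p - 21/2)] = 4*(-12*p^2 - 20*p + 17)/(8*p^3 + 20*p^2 - 34*p - 21)^2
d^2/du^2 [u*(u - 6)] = 2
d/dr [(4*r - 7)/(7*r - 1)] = 45/(7*r - 1)^2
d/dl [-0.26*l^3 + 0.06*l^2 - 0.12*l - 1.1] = -0.78*l^2 + 0.12*l - 0.12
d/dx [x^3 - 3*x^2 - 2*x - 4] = 3*x^2 - 6*x - 2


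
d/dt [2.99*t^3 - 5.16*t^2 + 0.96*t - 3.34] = 8.97*t^2 - 10.32*t + 0.96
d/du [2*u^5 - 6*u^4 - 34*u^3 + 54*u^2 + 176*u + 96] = 10*u^4 - 24*u^3 - 102*u^2 + 108*u + 176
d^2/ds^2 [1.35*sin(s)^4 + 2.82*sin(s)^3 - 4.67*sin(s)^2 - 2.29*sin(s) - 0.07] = -21.6*sin(s)^4 - 25.38*sin(s)^3 + 34.88*sin(s)^2 + 19.21*sin(s) - 9.34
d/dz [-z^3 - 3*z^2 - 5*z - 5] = -3*z^2 - 6*z - 5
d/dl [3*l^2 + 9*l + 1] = 6*l + 9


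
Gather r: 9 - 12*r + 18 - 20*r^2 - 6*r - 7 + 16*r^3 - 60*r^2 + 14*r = 16*r^3 - 80*r^2 - 4*r + 20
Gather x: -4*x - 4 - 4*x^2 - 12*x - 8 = -4*x^2 - 16*x - 12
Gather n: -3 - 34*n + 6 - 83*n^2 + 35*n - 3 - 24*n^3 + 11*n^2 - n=-24*n^3 - 72*n^2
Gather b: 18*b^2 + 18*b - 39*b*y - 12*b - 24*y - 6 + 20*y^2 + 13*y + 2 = 18*b^2 + b*(6 - 39*y) + 20*y^2 - 11*y - 4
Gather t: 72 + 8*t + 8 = 8*t + 80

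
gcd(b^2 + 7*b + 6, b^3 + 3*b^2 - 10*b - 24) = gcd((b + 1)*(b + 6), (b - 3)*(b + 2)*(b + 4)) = 1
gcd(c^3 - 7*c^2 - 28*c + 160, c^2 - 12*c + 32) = c^2 - 12*c + 32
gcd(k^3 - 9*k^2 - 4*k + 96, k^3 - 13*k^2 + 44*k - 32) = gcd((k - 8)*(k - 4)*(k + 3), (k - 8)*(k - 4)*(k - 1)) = k^2 - 12*k + 32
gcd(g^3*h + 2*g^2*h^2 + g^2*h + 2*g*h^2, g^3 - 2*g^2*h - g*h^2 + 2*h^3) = 1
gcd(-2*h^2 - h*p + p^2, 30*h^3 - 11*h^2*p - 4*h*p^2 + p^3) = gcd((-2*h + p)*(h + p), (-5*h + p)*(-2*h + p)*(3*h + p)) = -2*h + p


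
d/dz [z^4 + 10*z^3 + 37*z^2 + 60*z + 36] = 4*z^3 + 30*z^2 + 74*z + 60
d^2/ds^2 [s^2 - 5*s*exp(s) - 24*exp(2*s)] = -5*s*exp(s) - 96*exp(2*s) - 10*exp(s) + 2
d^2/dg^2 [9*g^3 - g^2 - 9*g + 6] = 54*g - 2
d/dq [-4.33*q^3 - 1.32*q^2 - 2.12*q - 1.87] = -12.99*q^2 - 2.64*q - 2.12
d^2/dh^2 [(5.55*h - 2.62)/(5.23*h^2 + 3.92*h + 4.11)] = ((5.55*h - 2.62)*(10.46*h + 3.92)*(20.92*h + 7.84) - (174.159*h + 16.1068)*(5.23*h^2 + 3.92*h + 4.11))/(5.23*h^2 + 3.92*h + 4.11)^3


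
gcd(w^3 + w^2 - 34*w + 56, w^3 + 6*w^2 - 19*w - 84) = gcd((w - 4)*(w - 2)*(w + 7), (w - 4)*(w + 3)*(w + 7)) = w^2 + 3*w - 28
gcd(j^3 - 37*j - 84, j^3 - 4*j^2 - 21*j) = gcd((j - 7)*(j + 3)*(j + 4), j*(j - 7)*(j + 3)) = j^2 - 4*j - 21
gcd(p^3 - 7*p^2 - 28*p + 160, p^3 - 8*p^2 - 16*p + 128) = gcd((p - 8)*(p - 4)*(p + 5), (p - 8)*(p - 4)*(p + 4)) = p^2 - 12*p + 32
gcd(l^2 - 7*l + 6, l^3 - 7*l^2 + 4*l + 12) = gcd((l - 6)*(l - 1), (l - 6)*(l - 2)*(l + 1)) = l - 6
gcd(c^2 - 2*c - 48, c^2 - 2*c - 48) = c^2 - 2*c - 48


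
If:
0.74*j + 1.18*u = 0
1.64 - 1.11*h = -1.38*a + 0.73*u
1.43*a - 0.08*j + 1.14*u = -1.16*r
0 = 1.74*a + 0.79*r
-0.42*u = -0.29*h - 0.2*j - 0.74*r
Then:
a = 0.20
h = 1.61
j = -0.29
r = -0.45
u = 0.18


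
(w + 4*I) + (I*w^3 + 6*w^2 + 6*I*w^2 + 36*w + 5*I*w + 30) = I*w^3 + 6*w^2 + 6*I*w^2 + 37*w + 5*I*w + 30 + 4*I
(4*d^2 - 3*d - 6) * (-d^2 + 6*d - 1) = -4*d^4 + 27*d^3 - 16*d^2 - 33*d + 6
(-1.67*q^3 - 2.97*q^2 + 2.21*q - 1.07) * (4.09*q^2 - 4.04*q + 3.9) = -6.8303*q^5 - 5.4005*q^4 + 14.5247*q^3 - 24.8877*q^2 + 12.9418*q - 4.173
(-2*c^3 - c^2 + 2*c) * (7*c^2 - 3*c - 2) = -14*c^5 - c^4 + 21*c^3 - 4*c^2 - 4*c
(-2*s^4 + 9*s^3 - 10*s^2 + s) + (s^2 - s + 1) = -2*s^4 + 9*s^3 - 9*s^2 + 1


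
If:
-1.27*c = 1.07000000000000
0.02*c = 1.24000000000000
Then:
No Solution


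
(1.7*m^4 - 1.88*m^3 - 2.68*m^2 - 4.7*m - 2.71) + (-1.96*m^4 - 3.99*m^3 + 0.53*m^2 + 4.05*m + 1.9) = -0.26*m^4 - 5.87*m^3 - 2.15*m^2 - 0.65*m - 0.81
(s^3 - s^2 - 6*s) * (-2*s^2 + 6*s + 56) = -2*s^5 + 8*s^4 + 62*s^3 - 92*s^2 - 336*s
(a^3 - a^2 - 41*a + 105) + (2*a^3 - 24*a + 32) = 3*a^3 - a^2 - 65*a + 137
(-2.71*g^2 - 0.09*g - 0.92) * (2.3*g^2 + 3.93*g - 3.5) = -6.233*g^4 - 10.8573*g^3 + 7.0153*g^2 - 3.3006*g + 3.22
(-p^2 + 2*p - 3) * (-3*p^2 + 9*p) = 3*p^4 - 15*p^3 + 27*p^2 - 27*p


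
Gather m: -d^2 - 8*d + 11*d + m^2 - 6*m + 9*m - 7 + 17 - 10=-d^2 + 3*d + m^2 + 3*m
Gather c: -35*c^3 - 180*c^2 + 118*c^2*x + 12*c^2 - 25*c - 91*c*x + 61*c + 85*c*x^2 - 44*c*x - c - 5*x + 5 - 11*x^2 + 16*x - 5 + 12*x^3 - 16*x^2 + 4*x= -35*c^3 + c^2*(118*x - 168) + c*(85*x^2 - 135*x + 35) + 12*x^3 - 27*x^2 + 15*x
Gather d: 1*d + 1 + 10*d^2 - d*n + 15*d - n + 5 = 10*d^2 + d*(16 - n) - n + 6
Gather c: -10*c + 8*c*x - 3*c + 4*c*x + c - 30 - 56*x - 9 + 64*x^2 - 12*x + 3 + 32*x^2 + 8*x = c*(12*x - 12) + 96*x^2 - 60*x - 36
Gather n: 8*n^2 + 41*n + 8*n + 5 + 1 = 8*n^2 + 49*n + 6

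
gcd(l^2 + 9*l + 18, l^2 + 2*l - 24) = l + 6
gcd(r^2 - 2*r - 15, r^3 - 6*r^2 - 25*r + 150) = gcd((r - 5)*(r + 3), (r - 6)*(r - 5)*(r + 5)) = r - 5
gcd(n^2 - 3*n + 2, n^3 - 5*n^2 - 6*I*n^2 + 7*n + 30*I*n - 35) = 1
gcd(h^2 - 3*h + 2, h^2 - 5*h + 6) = h - 2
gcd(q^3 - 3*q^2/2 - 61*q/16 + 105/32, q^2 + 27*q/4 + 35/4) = q + 7/4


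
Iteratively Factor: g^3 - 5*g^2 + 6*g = (g)*(g^2 - 5*g + 6) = g*(g - 3)*(g - 2)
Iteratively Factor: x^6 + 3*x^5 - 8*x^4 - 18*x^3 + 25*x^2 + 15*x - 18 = (x + 1)*(x^5 + 2*x^4 - 10*x^3 - 8*x^2 + 33*x - 18) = (x - 1)*(x + 1)*(x^4 + 3*x^3 - 7*x^2 - 15*x + 18) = (x - 1)*(x + 1)*(x + 3)*(x^3 - 7*x + 6) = (x - 2)*(x - 1)*(x + 1)*(x + 3)*(x^2 + 2*x - 3) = (x - 2)*(x - 1)^2*(x + 1)*(x + 3)*(x + 3)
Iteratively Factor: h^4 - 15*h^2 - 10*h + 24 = (h + 3)*(h^3 - 3*h^2 - 6*h + 8) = (h - 4)*(h + 3)*(h^2 + h - 2) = (h - 4)*(h - 1)*(h + 3)*(h + 2)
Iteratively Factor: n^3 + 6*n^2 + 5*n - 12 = (n - 1)*(n^2 + 7*n + 12) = (n - 1)*(n + 3)*(n + 4)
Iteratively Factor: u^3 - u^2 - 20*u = (u + 4)*(u^2 - 5*u) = u*(u + 4)*(u - 5)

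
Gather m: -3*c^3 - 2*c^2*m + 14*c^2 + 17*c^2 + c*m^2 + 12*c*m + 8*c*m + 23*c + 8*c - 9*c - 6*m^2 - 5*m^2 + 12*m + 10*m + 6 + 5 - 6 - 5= -3*c^3 + 31*c^2 + 22*c + m^2*(c - 11) + m*(-2*c^2 + 20*c + 22)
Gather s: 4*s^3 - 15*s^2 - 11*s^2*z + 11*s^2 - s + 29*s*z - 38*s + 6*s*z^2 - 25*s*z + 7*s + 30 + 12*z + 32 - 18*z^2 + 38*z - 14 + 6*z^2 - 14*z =4*s^3 + s^2*(-11*z - 4) + s*(6*z^2 + 4*z - 32) - 12*z^2 + 36*z + 48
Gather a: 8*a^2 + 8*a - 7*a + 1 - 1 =8*a^2 + a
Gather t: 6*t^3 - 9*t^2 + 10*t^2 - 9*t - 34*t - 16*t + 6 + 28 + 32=6*t^3 + t^2 - 59*t + 66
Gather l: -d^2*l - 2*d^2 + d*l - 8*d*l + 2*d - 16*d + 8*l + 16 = -2*d^2 - 14*d + l*(-d^2 - 7*d + 8) + 16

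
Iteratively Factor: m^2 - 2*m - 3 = (m - 3)*(m + 1)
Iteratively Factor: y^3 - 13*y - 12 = (y + 3)*(y^2 - 3*y - 4) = (y + 1)*(y + 3)*(y - 4)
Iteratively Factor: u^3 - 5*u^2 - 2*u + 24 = (u - 4)*(u^2 - u - 6) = (u - 4)*(u - 3)*(u + 2)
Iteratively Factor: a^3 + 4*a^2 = (a + 4)*(a^2) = a*(a + 4)*(a)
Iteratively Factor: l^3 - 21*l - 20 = (l + 1)*(l^2 - l - 20) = (l + 1)*(l + 4)*(l - 5)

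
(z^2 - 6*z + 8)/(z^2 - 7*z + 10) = (z - 4)/(z - 5)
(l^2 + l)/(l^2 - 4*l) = (l + 1)/(l - 4)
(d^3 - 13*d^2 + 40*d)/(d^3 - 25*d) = (d - 8)/(d + 5)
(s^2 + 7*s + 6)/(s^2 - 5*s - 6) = (s + 6)/(s - 6)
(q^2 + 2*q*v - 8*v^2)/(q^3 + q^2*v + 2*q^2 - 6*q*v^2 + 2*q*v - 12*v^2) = (q + 4*v)/(q^2 + 3*q*v + 2*q + 6*v)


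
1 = 1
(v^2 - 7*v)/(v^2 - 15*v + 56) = v/(v - 8)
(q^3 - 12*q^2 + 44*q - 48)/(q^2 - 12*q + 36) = (q^2 - 6*q + 8)/(q - 6)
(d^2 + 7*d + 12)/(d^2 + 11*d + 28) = (d + 3)/(d + 7)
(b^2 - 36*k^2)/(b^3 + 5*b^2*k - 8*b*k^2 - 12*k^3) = (b - 6*k)/(b^2 - b*k - 2*k^2)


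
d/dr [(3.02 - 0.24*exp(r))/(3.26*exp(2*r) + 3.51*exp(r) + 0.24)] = (0.7824*exp(2*r) - 19.6904*exp(r) - 10.6578)*exp(r)/(10.6276*exp(4*r) + 22.8852*exp(3*r) + 13.8849*exp(2*r) + 1.6848*exp(r) + 0.0576)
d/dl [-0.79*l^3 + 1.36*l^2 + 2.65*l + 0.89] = -2.37*l^2 + 2.72*l + 2.65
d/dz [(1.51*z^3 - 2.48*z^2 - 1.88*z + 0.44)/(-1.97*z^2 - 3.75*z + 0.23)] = (-2.9747*z^4 - 11.325*z^3 + 6.6383*z^2 + 0.5928*z + 1.2176)/(3.8809*z^4 + 14.775*z^3 + 13.1563*z^2 - 1.725*z + 0.0529)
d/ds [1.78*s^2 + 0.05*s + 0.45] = 3.56*s + 0.05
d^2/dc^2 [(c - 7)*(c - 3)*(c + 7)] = 6*c - 6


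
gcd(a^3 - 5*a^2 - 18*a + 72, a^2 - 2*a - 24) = a^2 - 2*a - 24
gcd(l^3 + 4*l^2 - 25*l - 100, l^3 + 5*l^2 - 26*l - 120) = l^2 - l - 20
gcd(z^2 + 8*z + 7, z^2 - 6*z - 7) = z + 1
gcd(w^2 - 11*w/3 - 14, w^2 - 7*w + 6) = w - 6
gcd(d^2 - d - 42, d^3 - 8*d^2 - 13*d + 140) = d - 7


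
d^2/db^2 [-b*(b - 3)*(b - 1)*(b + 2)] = -12*b^2 + 12*b + 10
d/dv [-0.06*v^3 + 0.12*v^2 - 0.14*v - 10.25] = -0.18*v^2 + 0.24*v - 0.14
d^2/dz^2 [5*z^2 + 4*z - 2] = 10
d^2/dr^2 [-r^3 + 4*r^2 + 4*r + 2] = 8 - 6*r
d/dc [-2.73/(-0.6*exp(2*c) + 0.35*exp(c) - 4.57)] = (0.9555 - 3.276*exp(c))*exp(c)/(0.6*exp(2*c) - 0.35*exp(c) + 4.57)^2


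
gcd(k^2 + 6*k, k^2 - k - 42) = k + 6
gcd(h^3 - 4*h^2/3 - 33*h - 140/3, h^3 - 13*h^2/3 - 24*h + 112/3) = h^2 - 3*h - 28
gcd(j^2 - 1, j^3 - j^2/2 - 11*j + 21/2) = j - 1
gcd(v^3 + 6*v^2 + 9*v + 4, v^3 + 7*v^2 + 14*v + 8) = v^2 + 5*v + 4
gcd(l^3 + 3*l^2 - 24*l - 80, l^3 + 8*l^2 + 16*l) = l^2 + 8*l + 16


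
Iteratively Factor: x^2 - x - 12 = (x - 4)*(x + 3)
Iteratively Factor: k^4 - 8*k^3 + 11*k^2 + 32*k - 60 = (k - 3)*(k^3 - 5*k^2 - 4*k + 20) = (k - 3)*(k - 2)*(k^2 - 3*k - 10) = (k - 5)*(k - 3)*(k - 2)*(k + 2)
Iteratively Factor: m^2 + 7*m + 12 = (m + 4)*(m + 3)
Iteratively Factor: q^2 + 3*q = (q)*(q + 3)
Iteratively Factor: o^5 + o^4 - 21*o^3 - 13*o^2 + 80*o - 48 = (o + 3)*(o^4 - 2*o^3 - 15*o^2 + 32*o - 16) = (o + 3)*(o + 4)*(o^3 - 6*o^2 + 9*o - 4) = (o - 1)*(o + 3)*(o + 4)*(o^2 - 5*o + 4) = (o - 4)*(o - 1)*(o + 3)*(o + 4)*(o - 1)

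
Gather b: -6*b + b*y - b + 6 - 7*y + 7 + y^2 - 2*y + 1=b*(y - 7) + y^2 - 9*y + 14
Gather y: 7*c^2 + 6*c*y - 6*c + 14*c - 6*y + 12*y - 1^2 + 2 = 7*c^2 + 8*c + y*(6*c + 6) + 1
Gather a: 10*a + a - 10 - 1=11*a - 11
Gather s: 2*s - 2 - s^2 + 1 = -s^2 + 2*s - 1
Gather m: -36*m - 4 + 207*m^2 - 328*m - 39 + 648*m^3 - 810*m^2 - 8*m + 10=648*m^3 - 603*m^2 - 372*m - 33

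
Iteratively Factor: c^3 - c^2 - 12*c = (c)*(c^2 - c - 12) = c*(c - 4)*(c + 3)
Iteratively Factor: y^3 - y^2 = (y)*(y^2 - y) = y*(y - 1)*(y)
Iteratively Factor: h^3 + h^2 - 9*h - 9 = (h + 1)*(h^2 - 9) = (h + 1)*(h + 3)*(h - 3)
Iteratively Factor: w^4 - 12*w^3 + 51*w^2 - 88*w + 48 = (w - 4)*(w^3 - 8*w^2 + 19*w - 12) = (w - 4)^2*(w^2 - 4*w + 3) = (w - 4)^2*(w - 3)*(w - 1)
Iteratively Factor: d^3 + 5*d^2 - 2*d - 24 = (d - 2)*(d^2 + 7*d + 12) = (d - 2)*(d + 3)*(d + 4)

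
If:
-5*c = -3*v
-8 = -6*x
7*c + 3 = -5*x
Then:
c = -29/21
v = -145/63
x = 4/3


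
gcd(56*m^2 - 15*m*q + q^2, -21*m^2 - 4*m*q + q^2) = -7*m + q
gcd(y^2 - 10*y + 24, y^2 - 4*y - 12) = y - 6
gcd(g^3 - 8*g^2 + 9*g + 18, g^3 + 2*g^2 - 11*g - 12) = g^2 - 2*g - 3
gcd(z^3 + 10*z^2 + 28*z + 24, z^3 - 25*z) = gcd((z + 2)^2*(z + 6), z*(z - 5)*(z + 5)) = 1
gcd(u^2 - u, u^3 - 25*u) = u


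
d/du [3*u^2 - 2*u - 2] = 6*u - 2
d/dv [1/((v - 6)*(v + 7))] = (-2*v - 1)/(v^4 + 2*v^3 - 83*v^2 - 84*v + 1764)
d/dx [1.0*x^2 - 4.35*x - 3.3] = 2.0*x - 4.35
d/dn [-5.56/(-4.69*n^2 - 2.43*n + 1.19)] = (-52.1528*n - 13.5108)/(4.69*n^2 + 2.43*n - 1.19)^2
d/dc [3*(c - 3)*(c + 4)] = 6*c + 3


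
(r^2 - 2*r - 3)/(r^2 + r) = (r - 3)/r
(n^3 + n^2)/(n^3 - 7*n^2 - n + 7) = n^2/(n^2 - 8*n + 7)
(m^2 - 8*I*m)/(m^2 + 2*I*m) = (m - 8*I)/(m + 2*I)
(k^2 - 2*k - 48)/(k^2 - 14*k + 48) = (k + 6)/(k - 6)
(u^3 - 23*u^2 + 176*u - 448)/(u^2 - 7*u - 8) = (u^2 - 15*u + 56)/(u + 1)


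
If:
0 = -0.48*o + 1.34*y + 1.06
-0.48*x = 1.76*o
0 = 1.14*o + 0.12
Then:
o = -0.11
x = 0.39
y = -0.83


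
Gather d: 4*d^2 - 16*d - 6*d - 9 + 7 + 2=4*d^2 - 22*d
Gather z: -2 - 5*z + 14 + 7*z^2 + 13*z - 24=7*z^2 + 8*z - 12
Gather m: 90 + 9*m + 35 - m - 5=8*m + 120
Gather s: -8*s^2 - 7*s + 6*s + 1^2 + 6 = -8*s^2 - s + 7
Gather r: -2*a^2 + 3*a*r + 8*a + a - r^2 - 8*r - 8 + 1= -2*a^2 + 9*a - r^2 + r*(3*a - 8) - 7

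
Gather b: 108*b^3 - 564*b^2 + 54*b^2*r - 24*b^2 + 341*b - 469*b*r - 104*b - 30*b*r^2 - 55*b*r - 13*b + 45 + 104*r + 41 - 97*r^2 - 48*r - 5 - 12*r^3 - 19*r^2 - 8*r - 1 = 108*b^3 + b^2*(54*r - 588) + b*(-30*r^2 - 524*r + 224) - 12*r^3 - 116*r^2 + 48*r + 80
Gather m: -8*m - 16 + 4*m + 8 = -4*m - 8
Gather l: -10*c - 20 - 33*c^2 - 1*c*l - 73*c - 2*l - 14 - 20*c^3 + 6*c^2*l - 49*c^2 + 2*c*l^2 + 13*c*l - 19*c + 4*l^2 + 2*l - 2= -20*c^3 - 82*c^2 - 102*c + l^2*(2*c + 4) + l*(6*c^2 + 12*c) - 36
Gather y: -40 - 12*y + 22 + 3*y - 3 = -9*y - 21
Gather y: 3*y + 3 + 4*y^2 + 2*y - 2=4*y^2 + 5*y + 1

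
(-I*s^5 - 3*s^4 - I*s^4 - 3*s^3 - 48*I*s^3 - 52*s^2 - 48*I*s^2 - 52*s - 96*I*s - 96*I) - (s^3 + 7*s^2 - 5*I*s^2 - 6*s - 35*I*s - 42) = -I*s^5 - 3*s^4 - I*s^4 - 4*s^3 - 48*I*s^3 - 59*s^2 - 43*I*s^2 - 46*s - 61*I*s + 42 - 96*I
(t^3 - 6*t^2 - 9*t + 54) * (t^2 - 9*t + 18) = t^5 - 15*t^4 + 63*t^3 + 27*t^2 - 648*t + 972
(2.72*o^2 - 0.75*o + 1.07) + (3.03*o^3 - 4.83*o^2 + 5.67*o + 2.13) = 3.03*o^3 - 2.11*o^2 + 4.92*o + 3.2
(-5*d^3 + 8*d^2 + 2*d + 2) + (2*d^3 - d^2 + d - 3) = -3*d^3 + 7*d^2 + 3*d - 1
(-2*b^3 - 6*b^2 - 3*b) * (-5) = 10*b^3 + 30*b^2 + 15*b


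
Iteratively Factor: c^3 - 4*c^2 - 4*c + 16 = (c - 2)*(c^2 - 2*c - 8) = (c - 4)*(c - 2)*(c + 2)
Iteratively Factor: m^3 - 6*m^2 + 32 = (m - 4)*(m^2 - 2*m - 8) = (m - 4)*(m + 2)*(m - 4)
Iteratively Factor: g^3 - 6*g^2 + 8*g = (g - 4)*(g^2 - 2*g) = g*(g - 4)*(g - 2)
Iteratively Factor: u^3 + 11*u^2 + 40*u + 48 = (u + 3)*(u^2 + 8*u + 16) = (u + 3)*(u + 4)*(u + 4)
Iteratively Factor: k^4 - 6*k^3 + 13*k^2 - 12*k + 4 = (k - 1)*(k^3 - 5*k^2 + 8*k - 4) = (k - 2)*(k - 1)*(k^2 - 3*k + 2) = (k - 2)^2*(k - 1)*(k - 1)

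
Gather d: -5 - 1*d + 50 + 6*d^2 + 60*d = 6*d^2 + 59*d + 45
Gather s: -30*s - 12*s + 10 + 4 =14 - 42*s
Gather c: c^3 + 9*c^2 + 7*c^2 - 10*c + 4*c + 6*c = c^3 + 16*c^2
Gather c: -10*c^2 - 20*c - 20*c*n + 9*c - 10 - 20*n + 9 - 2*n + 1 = -10*c^2 + c*(-20*n - 11) - 22*n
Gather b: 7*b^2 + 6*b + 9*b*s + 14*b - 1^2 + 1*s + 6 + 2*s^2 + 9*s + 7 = 7*b^2 + b*(9*s + 20) + 2*s^2 + 10*s + 12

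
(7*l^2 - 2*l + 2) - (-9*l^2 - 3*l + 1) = 16*l^2 + l + 1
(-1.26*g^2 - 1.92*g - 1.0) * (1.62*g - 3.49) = -2.0412*g^3 + 1.287*g^2 + 5.0808*g + 3.49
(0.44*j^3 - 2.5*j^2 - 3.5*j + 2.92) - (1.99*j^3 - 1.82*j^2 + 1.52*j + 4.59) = -1.55*j^3 - 0.68*j^2 - 5.02*j - 1.67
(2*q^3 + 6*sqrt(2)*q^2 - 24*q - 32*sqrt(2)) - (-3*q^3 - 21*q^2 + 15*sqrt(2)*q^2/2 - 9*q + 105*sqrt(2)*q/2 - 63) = 5*q^3 - 3*sqrt(2)*q^2/2 + 21*q^2 - 105*sqrt(2)*q/2 - 15*q - 32*sqrt(2) + 63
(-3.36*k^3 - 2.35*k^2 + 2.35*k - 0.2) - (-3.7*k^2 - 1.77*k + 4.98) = -3.36*k^3 + 1.35*k^2 + 4.12*k - 5.18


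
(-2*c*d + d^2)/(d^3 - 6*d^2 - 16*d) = (2*c - d)/(-d^2 + 6*d + 16)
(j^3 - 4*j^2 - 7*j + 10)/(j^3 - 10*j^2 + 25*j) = (j^2 + j - 2)/(j*(j - 5))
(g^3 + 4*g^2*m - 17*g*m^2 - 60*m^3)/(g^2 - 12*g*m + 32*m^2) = (g^2 + 8*g*m + 15*m^2)/(g - 8*m)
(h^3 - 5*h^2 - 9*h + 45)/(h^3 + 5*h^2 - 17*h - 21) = (h^2 - 2*h - 15)/(h^2 + 8*h + 7)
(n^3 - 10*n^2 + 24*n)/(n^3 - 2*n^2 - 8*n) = (n - 6)/(n + 2)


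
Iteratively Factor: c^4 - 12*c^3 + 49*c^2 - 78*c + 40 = (c - 4)*(c^3 - 8*c^2 + 17*c - 10) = (c - 5)*(c - 4)*(c^2 - 3*c + 2) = (c - 5)*(c - 4)*(c - 1)*(c - 2)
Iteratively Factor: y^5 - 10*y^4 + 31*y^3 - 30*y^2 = (y)*(y^4 - 10*y^3 + 31*y^2 - 30*y) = y*(y - 5)*(y^3 - 5*y^2 + 6*y) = y*(y - 5)*(y - 2)*(y^2 - 3*y) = y^2*(y - 5)*(y - 2)*(y - 3)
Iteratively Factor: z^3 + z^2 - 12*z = (z)*(z^2 + z - 12) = z*(z - 3)*(z + 4)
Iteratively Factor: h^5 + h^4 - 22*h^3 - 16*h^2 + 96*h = (h - 2)*(h^4 + 3*h^3 - 16*h^2 - 48*h) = (h - 2)*(h + 3)*(h^3 - 16*h) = (h - 4)*(h - 2)*(h + 3)*(h^2 + 4*h) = (h - 4)*(h - 2)*(h + 3)*(h + 4)*(h)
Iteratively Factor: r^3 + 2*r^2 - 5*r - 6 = (r - 2)*(r^2 + 4*r + 3) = (r - 2)*(r + 3)*(r + 1)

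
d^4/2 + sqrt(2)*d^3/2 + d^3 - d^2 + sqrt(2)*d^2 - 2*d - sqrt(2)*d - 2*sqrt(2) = (d/2 + sqrt(2)/2)*(d + 2)*(d - sqrt(2))*(d + sqrt(2))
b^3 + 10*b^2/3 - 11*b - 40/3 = (b - 8/3)*(b + 1)*(b + 5)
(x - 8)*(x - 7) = x^2 - 15*x + 56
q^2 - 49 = (q - 7)*(q + 7)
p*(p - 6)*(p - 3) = p^3 - 9*p^2 + 18*p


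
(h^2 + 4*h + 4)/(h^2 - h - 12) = (h^2 + 4*h + 4)/(h^2 - h - 12)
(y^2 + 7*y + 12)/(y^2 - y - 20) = (y + 3)/(y - 5)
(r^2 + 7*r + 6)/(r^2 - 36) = (r + 1)/(r - 6)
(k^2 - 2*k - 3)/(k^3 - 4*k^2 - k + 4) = (k - 3)/(k^2 - 5*k + 4)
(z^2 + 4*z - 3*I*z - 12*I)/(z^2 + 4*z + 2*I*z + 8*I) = (z - 3*I)/(z + 2*I)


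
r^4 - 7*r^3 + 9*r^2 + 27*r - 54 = (r - 3)^3*(r + 2)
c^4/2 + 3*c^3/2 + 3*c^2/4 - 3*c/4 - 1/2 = (c/2 + 1)*(c + 1)*(c - sqrt(2)/2)*(c + sqrt(2)/2)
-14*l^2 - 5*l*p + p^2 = (-7*l + p)*(2*l + p)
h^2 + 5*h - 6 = (h - 1)*(h + 6)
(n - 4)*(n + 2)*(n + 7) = n^3 + 5*n^2 - 22*n - 56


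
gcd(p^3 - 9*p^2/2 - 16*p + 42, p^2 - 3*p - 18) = p - 6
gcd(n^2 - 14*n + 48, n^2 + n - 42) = n - 6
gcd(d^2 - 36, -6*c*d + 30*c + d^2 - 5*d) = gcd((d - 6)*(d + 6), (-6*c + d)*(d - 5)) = 1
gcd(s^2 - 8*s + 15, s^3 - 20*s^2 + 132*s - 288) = 1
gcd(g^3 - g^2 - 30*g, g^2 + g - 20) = g + 5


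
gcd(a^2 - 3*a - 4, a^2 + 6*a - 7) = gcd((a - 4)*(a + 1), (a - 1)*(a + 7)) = 1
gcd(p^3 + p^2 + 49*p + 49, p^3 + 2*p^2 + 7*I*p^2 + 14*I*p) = p + 7*I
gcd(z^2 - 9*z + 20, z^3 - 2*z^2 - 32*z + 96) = z - 4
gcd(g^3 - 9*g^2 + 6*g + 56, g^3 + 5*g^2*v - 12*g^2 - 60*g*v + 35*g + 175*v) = g - 7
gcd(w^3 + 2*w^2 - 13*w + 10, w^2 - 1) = w - 1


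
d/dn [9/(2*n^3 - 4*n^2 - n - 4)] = 9*(-6*n^2 + 8*n + 1)/(-2*n^3 + 4*n^2 + n + 4)^2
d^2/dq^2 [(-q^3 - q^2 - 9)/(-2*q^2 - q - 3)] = 2*(-7*q^3 + 99*q^2 + 81*q - 36)/(8*q^6 + 12*q^5 + 42*q^4 + 37*q^3 + 63*q^2 + 27*q + 27)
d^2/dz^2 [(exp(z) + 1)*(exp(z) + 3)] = 4*(exp(z) + 1)*exp(z)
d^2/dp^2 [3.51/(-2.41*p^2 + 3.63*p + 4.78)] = (-40.772862*p^2 + 61.413066*p + 3.51*(4.82*p - 3.63)*(9.64*p - 7.26) + 80.868996)/(-2.41*p^2 + 3.63*p + 4.78)^3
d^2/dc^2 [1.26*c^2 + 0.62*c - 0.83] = 2.52000000000000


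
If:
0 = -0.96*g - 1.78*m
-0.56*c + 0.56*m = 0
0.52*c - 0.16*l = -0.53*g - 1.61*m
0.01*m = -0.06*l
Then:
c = 0.00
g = 0.00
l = 0.00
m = 0.00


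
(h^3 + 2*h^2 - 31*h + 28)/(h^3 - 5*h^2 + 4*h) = (h + 7)/h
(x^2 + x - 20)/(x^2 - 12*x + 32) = (x + 5)/(x - 8)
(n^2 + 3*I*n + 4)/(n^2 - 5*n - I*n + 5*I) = (n + 4*I)/(n - 5)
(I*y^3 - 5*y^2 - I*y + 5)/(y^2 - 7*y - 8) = (I*y^2 - y*(5 + I) + 5)/(y - 8)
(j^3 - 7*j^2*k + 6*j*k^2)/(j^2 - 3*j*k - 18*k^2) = j*(j - k)/(j + 3*k)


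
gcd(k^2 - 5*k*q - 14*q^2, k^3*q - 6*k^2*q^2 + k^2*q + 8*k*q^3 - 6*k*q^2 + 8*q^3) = 1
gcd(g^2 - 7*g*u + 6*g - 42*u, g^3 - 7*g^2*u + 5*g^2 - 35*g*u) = -g + 7*u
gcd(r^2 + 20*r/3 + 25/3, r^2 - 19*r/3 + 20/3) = 1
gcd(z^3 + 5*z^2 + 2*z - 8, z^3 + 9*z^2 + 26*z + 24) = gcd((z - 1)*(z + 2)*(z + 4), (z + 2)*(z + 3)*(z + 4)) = z^2 + 6*z + 8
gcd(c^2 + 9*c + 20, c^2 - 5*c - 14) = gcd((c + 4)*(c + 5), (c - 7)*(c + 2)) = 1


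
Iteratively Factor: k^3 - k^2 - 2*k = (k + 1)*(k^2 - 2*k) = (k - 2)*(k + 1)*(k)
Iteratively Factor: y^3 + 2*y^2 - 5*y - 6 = (y + 1)*(y^2 + y - 6) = (y - 2)*(y + 1)*(y + 3)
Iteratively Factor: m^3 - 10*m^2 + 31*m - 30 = (m - 2)*(m^2 - 8*m + 15) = (m - 3)*(m - 2)*(m - 5)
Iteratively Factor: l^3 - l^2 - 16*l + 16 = (l + 4)*(l^2 - 5*l + 4) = (l - 4)*(l + 4)*(l - 1)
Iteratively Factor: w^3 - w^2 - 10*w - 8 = (w + 1)*(w^2 - 2*w - 8) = (w + 1)*(w + 2)*(w - 4)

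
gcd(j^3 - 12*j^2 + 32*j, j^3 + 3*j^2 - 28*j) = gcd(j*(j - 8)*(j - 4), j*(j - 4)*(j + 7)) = j^2 - 4*j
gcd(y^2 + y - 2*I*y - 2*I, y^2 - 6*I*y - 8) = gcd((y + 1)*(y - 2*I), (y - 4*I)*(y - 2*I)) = y - 2*I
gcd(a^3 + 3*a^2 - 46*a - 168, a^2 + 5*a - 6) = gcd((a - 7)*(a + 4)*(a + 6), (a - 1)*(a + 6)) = a + 6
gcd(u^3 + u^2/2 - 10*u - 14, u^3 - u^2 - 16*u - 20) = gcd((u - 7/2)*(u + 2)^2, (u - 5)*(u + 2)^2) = u^2 + 4*u + 4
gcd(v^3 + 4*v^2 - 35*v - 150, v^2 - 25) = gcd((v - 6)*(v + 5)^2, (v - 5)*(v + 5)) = v + 5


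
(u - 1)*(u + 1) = u^2 - 1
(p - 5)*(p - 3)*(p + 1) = p^3 - 7*p^2 + 7*p + 15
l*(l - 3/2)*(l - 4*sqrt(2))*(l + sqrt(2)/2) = l^4 - 7*sqrt(2)*l^3/2 - 3*l^3/2 - 4*l^2 + 21*sqrt(2)*l^2/4 + 6*l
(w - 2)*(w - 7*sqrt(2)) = w^2 - 7*sqrt(2)*w - 2*w + 14*sqrt(2)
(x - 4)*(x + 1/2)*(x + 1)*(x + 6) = x^4 + 7*x^3/2 - 41*x^2/2 - 35*x - 12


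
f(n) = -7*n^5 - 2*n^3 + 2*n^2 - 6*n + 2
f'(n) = -35*n^4 - 6*n^2 + 4*n - 6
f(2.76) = -1162.47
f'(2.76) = -2071.64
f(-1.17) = 30.31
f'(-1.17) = -84.48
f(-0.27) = 3.82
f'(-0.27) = -7.70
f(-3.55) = 4084.73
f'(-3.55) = -5654.62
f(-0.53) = 6.33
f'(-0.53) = -12.57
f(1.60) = -84.07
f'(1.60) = -244.34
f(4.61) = -14753.90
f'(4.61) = -15922.88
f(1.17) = -20.83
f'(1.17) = -75.12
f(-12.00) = 1745642.00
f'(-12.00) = -726678.00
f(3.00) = -1753.00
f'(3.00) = -2883.00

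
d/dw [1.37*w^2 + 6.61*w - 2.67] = 2.74*w + 6.61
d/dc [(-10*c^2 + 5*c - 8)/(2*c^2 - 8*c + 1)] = (70*c^2 + 12*c - 59)/(4*c^4 - 32*c^3 + 68*c^2 - 16*c + 1)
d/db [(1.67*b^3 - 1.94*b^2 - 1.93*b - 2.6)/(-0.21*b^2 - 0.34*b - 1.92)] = (-0.3507*b^4 - 1.1356*b^3 - 9.3649*b^2 + 6.3576*b + 2.8216)/(0.0441*b^4 + 0.1428*b^3 + 0.922*b^2 + 1.3056*b + 3.6864)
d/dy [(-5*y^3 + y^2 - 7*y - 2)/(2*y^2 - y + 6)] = (-10*y^4 + 10*y^3 - 77*y^2 + 20*y - 44)/(4*y^4 - 4*y^3 + 25*y^2 - 12*y + 36)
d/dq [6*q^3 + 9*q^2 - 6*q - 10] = 18*q^2 + 18*q - 6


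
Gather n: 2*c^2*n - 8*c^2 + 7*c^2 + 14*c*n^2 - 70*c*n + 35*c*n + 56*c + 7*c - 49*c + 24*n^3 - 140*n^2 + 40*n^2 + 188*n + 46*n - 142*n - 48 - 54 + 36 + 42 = -c^2 + 14*c + 24*n^3 + n^2*(14*c - 100) + n*(2*c^2 - 35*c + 92) - 24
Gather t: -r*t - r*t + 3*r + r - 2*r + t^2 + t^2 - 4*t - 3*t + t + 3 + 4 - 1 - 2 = 2*r + 2*t^2 + t*(-2*r - 6) + 4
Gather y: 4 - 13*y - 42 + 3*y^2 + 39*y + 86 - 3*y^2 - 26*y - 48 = 0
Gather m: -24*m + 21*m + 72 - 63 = 9 - 3*m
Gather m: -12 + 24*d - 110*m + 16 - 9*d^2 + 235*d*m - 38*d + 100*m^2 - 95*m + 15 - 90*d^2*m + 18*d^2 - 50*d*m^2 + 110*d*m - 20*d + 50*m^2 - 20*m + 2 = 9*d^2 - 34*d + m^2*(150 - 50*d) + m*(-90*d^2 + 345*d - 225) + 21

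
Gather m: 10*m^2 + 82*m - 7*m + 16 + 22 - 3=10*m^2 + 75*m + 35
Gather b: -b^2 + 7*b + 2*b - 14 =-b^2 + 9*b - 14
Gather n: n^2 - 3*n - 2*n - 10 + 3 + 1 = n^2 - 5*n - 6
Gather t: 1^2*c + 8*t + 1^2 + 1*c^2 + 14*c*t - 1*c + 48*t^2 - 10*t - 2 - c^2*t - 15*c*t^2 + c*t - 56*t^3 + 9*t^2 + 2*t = c^2 - 56*t^3 + t^2*(57 - 15*c) + t*(-c^2 + 15*c) - 1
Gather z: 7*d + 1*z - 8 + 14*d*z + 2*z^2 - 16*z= 7*d + 2*z^2 + z*(14*d - 15) - 8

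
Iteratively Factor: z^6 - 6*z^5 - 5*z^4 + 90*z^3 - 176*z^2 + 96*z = (z - 3)*(z^5 - 3*z^4 - 14*z^3 + 48*z^2 - 32*z) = (z - 3)*(z - 2)*(z^4 - z^3 - 16*z^2 + 16*z) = (z - 3)*(z - 2)*(z - 1)*(z^3 - 16*z) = z*(z - 3)*(z - 2)*(z - 1)*(z^2 - 16) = z*(z - 3)*(z - 2)*(z - 1)*(z + 4)*(z - 4)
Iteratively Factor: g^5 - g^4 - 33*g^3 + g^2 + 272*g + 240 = (g - 5)*(g^4 + 4*g^3 - 13*g^2 - 64*g - 48) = (g - 5)*(g + 1)*(g^3 + 3*g^2 - 16*g - 48) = (g - 5)*(g + 1)*(g + 3)*(g^2 - 16) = (g - 5)*(g + 1)*(g + 3)*(g + 4)*(g - 4)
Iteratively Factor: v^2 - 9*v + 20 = (v - 4)*(v - 5)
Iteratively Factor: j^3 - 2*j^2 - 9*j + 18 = (j - 2)*(j^2 - 9) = (j - 3)*(j - 2)*(j + 3)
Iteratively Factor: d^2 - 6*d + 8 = (d - 4)*(d - 2)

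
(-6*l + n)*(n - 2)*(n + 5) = -6*l*n^2 - 18*l*n + 60*l + n^3 + 3*n^2 - 10*n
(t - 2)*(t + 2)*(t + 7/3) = t^3 + 7*t^2/3 - 4*t - 28/3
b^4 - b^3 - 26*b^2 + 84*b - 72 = (b - 3)*(b - 2)^2*(b + 6)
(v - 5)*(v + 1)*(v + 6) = v^3 + 2*v^2 - 29*v - 30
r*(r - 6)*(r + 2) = r^3 - 4*r^2 - 12*r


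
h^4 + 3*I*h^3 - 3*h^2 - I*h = h*(h + I)^3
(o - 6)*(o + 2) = o^2 - 4*o - 12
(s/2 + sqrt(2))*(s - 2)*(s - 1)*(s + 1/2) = s^4/2 - 5*s^3/4 + sqrt(2)*s^3 - 5*sqrt(2)*s^2/2 + s^2/4 + s/2 + sqrt(2)*s/2 + sqrt(2)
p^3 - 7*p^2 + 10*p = p*(p - 5)*(p - 2)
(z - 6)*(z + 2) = z^2 - 4*z - 12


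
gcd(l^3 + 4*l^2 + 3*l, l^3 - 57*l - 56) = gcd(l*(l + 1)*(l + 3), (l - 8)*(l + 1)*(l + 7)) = l + 1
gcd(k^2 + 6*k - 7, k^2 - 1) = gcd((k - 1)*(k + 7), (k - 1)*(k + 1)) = k - 1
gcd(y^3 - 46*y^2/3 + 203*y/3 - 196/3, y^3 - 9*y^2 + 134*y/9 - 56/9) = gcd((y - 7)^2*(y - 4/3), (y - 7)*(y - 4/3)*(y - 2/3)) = y^2 - 25*y/3 + 28/3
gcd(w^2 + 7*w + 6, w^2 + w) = w + 1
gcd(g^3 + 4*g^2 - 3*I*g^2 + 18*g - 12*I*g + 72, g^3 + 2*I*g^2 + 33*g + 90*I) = g^2 - 3*I*g + 18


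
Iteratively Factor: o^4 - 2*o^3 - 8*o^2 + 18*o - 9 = (o + 3)*(o^3 - 5*o^2 + 7*o - 3) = (o - 3)*(o + 3)*(o^2 - 2*o + 1) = (o - 3)*(o - 1)*(o + 3)*(o - 1)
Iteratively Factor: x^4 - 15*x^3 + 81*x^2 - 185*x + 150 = (x - 2)*(x^3 - 13*x^2 + 55*x - 75) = (x - 5)*(x - 2)*(x^2 - 8*x + 15) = (x - 5)^2*(x - 2)*(x - 3)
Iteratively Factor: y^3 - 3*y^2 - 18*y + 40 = (y - 5)*(y^2 + 2*y - 8) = (y - 5)*(y + 4)*(y - 2)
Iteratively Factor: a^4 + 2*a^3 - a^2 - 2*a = (a - 1)*(a^3 + 3*a^2 + 2*a) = (a - 1)*(a + 1)*(a^2 + 2*a) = (a - 1)*(a + 1)*(a + 2)*(a)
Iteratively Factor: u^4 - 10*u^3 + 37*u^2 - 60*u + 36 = (u - 2)*(u^3 - 8*u^2 + 21*u - 18) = (u - 3)*(u - 2)*(u^2 - 5*u + 6) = (u - 3)^2*(u - 2)*(u - 2)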